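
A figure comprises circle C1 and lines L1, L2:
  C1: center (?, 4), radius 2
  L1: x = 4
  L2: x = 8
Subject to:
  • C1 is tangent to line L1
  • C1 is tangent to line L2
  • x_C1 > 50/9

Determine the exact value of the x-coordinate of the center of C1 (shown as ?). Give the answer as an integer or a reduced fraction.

1. [C1‖L1]  x_C1² − 8x_C1 + 12 = 0  ⇒  x_C1 = 2 or 6
2. [C1‖L2]  x_C1² − 16x_C1 + 60 = 0  ⇒  x_C1 = 6 or 10

6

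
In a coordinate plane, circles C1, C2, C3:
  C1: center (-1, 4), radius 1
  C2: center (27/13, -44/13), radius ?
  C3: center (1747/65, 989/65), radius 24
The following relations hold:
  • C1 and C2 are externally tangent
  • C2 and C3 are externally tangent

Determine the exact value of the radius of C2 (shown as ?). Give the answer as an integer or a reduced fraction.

7

1. [ext C1·C2]  r_C2² + 2r_C2 − 63 = 0  ⇒  r_C2 = 7 (r>0 drops 1)
2. [ext C2·C3]  r_C2² + 48r_C2 − 385 = 0  ⇒  r_C2 = 7 (r>0 drops 1)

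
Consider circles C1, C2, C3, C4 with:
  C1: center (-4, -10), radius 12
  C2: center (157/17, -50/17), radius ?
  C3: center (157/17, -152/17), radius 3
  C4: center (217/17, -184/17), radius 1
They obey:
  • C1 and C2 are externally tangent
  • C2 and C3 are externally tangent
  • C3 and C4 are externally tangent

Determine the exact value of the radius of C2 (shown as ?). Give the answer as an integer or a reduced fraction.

3

1. [ext C1·C2]  r_C2² + 24r_C2 − 81 = 0  ⇒  r_C2 = 3 (r>0 drops 1)
2. [ext C2·C3]  r_C2² + 6r_C2 − 27 = 0  ⇒  r_C2 = 3 (r>0 drops 1)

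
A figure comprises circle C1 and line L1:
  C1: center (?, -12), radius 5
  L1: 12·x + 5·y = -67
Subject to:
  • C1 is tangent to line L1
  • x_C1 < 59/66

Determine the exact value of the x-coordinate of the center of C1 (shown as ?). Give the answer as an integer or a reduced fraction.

1. [C1‖L1]  x_C1² + (7/6)x_C1 − 29 = 0  ⇒  x_C1 = -6 or 29/6
2. given x_C1 < 59/66: keep -6

-6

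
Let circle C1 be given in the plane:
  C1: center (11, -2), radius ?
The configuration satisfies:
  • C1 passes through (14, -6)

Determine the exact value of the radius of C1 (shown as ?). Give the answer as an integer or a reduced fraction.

5

1. [C1∋P]  r_C1² − 25 = 0  ⇒  r_C1 = 5 (r>0 drops 1)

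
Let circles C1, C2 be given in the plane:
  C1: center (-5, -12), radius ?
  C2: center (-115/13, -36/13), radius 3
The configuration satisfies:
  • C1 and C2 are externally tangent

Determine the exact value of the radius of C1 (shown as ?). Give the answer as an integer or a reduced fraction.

1. [ext C1·C2]  r_C1² + 6r_C1 − 91 = 0  ⇒  r_C1 = 7 (r>0 drops 1)

7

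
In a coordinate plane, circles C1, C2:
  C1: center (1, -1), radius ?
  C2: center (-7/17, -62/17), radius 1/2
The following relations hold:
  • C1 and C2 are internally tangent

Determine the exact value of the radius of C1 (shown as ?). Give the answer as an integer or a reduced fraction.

1. [int C1,C2]  r_C1² − 1r_C1 − 35/4 = 0  ⇒  r_C1 = 7/2 (r>0 drops 1)

7/2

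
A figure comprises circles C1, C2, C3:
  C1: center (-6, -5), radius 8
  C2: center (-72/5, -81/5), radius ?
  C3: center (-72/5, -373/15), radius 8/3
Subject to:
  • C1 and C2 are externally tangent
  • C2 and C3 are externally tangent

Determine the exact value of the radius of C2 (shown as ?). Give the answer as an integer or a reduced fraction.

1. [ext C1·C2]  r_C2² + 16r_C2 − 132 = 0  ⇒  r_C2 = 6 (r>0 drops 1)
2. [ext C2·C3]  r_C2² + (16/3)r_C2 − 68 = 0  ⇒  r_C2 = 6 (r>0 drops 1)

6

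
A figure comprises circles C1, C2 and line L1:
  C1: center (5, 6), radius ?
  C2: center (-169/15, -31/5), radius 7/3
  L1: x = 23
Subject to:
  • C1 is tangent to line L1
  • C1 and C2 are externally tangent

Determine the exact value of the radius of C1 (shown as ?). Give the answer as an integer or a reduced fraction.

1. [C1‖L1]  r_C1² − 324 = 0  ⇒  r_C1 = 18 (r>0 drops 1)
2. [ext C1·C2]  r_C1² + (14/3)r_C1 − 408 = 0  ⇒  r_C1 = 18 (r>0 drops 1)

18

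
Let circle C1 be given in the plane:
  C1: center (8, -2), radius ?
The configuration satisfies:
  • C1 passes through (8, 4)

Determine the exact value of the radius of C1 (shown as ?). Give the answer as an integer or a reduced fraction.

6

1. [C1∋P]  r_C1² − 36 = 0  ⇒  r_C1 = 6 (r>0 drops 1)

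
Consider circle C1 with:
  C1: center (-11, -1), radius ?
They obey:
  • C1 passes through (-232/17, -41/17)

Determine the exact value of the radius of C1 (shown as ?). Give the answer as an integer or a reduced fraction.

1. [C1∋P]  r_C1² − 9 = 0  ⇒  r_C1 = 3 (r>0 drops 1)

3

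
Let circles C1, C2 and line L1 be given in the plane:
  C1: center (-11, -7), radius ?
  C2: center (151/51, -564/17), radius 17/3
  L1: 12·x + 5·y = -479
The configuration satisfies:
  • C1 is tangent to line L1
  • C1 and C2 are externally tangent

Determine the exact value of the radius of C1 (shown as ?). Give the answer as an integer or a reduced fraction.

24

1. [C1‖L1]  r_C1² − 576 = 0  ⇒  r_C1 = 24 (r>0 drops 1)
2. [ext C1·C2]  r_C1² + (34/3)r_C1 − 848 = 0  ⇒  r_C1 = 24 (r>0 drops 1)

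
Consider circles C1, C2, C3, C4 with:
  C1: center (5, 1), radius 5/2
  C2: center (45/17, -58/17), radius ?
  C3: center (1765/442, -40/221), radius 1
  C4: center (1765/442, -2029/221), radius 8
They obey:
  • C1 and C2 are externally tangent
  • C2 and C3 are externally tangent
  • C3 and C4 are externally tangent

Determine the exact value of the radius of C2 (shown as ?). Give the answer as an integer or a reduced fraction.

5/2

1. [ext C1·C2]  r_C2² + 5r_C2 − 75/4 = 0  ⇒  r_C2 = 5/2 (r>0 drops 1)
2. [ext C2·C3]  r_C2² + 2r_C2 − 45/4 = 0  ⇒  r_C2 = 5/2 (r>0 drops 1)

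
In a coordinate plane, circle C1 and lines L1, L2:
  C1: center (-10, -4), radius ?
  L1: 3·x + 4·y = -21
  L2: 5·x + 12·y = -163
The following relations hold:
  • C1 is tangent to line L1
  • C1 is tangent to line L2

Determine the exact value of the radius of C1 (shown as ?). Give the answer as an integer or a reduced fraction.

1. [C1‖L1]  r_C1² − 25 = 0  ⇒  r_C1 = 5 (r>0 drops 1)
2. [C1‖L2]  r_C1² − 25 = 0  ⇒  r_C1 = 5 (r>0 drops 1)

5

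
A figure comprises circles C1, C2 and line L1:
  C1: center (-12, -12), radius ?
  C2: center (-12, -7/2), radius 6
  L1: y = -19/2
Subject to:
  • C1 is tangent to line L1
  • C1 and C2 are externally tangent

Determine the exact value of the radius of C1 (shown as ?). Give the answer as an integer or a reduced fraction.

5/2

1. [C1‖L1]  r_C1² − 25/4 = 0  ⇒  r_C1 = 5/2 (r>0 drops 1)
2. [ext C1·C2]  r_C1² + 12r_C1 − 145/4 = 0  ⇒  r_C1 = 5/2 (r>0 drops 1)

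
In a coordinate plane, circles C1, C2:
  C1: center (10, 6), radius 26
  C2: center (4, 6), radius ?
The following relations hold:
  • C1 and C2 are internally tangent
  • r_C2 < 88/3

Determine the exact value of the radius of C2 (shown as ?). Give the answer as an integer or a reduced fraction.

1. [int C1,C2]  r_C2² − 52r_C2 + 640 = 0  ⇒  r_C2 = 20 or 32
2. given r_C2 < 88/3: keep 20

20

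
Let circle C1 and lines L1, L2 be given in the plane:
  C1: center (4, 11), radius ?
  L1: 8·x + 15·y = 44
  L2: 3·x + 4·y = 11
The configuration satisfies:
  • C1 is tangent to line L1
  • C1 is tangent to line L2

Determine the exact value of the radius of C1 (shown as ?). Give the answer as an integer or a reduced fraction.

9

1. [C1‖L1]  r_C1² − 81 = 0  ⇒  r_C1 = 9 (r>0 drops 1)
2. [C1‖L2]  r_C1² − 81 = 0  ⇒  r_C1 = 9 (r>0 drops 1)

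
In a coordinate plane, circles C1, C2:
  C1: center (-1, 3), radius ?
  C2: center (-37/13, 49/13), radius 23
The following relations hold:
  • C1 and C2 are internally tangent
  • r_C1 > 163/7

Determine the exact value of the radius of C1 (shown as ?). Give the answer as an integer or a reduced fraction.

1. [int C1,C2]  r_C1² − 46r_C1 + 525 = 0  ⇒  r_C1 = 21 or 25
2. given r_C1 > 163/7: keep 25

25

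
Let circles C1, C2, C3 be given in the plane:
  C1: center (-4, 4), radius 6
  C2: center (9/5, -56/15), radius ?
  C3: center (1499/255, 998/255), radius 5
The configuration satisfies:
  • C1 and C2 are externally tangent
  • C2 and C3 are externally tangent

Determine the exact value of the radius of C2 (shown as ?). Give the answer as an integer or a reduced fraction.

1. [ext C1·C2]  r_C2² + 12r_C2 − 517/9 = 0  ⇒  r_C2 = 11/3 (r>0 drops 1)
2. [ext C2·C3]  r_C2² + 10r_C2 − 451/9 = 0  ⇒  r_C2 = 11/3 (r>0 drops 1)

11/3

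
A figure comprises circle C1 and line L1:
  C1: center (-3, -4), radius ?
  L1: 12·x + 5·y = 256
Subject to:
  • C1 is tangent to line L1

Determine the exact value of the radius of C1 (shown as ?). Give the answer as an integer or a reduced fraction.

1. [C1‖L1]  r_C1² − 576 = 0  ⇒  r_C1 = 24 (r>0 drops 1)

24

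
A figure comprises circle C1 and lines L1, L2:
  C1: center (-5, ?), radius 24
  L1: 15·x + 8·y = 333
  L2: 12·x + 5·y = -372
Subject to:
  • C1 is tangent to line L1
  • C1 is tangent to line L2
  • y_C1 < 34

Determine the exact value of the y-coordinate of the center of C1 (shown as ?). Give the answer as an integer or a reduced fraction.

1. [C1‖L1]  y_C1² − 102y_C1 = 0  ⇒  y_C1 = 0 or 102
2. [C1‖L2]  y_C1² + (624/5)y_C1 = 0  ⇒  y_C1 = -624/5 or 0

0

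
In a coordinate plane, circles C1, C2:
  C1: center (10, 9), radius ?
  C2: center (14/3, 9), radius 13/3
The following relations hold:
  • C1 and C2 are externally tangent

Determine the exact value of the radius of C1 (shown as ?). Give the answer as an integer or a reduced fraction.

1. [ext C1·C2]  r_C1² + (26/3)r_C1 − 29/3 = 0  ⇒  r_C1 = 1 (r>0 drops 1)

1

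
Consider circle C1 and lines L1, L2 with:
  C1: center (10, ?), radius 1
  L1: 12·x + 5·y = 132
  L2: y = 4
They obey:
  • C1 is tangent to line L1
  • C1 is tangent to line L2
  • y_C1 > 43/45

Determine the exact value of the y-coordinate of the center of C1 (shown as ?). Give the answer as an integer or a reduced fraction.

5

1. [C1‖L1]  y_C1² − (24/5)y_C1 − 1 = 0  ⇒  y_C1 = -1/5 or 5
2. [C1‖L2]  y_C1² − 8y_C1 + 15 = 0  ⇒  y_C1 = 3 or 5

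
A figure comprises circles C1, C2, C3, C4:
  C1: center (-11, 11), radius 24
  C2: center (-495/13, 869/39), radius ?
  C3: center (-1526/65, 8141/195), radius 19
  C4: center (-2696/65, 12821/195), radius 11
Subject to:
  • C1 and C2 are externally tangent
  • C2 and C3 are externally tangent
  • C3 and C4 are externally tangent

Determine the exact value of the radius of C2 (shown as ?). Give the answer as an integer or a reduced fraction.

16/3

1. [ext C1·C2]  r_C2² + 48r_C2 − 2560/9 = 0  ⇒  r_C2 = 16/3 (r>0 drops 1)
2. [ext C2·C3]  r_C2² + 38r_C2 − 2080/9 = 0  ⇒  r_C2 = 16/3 (r>0 drops 1)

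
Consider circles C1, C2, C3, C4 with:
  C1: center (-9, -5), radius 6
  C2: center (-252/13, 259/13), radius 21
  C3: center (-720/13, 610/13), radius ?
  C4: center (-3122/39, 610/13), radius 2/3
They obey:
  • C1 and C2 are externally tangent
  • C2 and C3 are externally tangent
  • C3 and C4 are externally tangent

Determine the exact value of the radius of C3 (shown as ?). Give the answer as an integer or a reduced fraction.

1. [ext C2·C3]  r_C3² + 42r_C3 − 1584 = 0  ⇒  r_C3 = 24 (r>0 drops 1)
2. [ext C3·C4]  r_C3² + (4/3)r_C3 − 608 = 0  ⇒  r_C3 = 24 (r>0 drops 1)

24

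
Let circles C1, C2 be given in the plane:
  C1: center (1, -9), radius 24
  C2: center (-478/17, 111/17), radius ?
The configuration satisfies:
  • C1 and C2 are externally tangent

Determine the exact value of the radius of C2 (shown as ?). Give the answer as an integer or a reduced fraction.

9

1. [ext C1·C2]  r_C2² + 48r_C2 − 513 = 0  ⇒  r_C2 = 9 (r>0 drops 1)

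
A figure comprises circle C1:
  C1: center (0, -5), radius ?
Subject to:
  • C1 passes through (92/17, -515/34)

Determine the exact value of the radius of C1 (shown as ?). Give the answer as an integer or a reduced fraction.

23/2

1. [C1∋P]  r_C1² − 529/4 = 0  ⇒  r_C1 = 23/2 (r>0 drops 1)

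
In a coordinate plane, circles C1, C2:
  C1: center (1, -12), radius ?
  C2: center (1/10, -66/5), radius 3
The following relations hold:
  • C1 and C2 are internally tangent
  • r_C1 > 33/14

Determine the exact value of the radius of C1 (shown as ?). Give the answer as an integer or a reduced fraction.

9/2

1. [int C1,C2]  r_C1² − 6r_C1 + 27/4 = 0  ⇒  r_C1 = 3/2 or 9/2
2. given r_C1 > 33/14: keep 9/2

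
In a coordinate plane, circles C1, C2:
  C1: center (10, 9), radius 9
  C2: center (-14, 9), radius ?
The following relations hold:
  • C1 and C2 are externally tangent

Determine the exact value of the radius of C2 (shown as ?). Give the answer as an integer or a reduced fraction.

1. [ext C1·C2]  r_C2² + 18r_C2 − 495 = 0  ⇒  r_C2 = 15 (r>0 drops 1)

15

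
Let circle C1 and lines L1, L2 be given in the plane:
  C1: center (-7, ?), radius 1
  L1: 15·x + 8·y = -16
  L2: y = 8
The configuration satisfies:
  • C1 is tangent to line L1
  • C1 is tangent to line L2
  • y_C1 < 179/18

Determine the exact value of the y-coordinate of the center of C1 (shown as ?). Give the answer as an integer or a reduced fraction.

9

1. [C1‖L1]  y_C1² − (89/4)y_C1 + 477/4 = 0  ⇒  y_C1 = 9 or 53/4
2. [C1‖L2]  y_C1² − 16y_C1 + 63 = 0  ⇒  y_C1 = 7 or 9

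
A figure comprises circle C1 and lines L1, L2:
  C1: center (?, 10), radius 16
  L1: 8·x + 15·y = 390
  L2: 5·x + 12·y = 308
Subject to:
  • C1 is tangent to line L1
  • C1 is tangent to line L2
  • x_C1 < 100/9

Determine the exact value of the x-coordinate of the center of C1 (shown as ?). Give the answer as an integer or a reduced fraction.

-4

1. [C1‖L1]  x_C1² − 60x_C1 − 256 = 0  ⇒  x_C1 = -4 or 64
2. [C1‖L2]  x_C1² − (376/5)x_C1 − 1584/5 = 0  ⇒  x_C1 = -4 or 396/5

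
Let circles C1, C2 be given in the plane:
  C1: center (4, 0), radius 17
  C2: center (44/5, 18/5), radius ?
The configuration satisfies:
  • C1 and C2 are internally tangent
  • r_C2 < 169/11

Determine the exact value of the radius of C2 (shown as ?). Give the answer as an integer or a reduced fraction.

11

1. [int C1,C2]  r_C2² − 34r_C2 + 253 = 0  ⇒  r_C2 = 11 or 23
2. given r_C2 < 169/11: keep 11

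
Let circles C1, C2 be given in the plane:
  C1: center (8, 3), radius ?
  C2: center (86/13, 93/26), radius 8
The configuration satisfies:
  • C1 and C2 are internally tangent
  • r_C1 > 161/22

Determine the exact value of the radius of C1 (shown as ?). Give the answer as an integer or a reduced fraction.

19/2

1. [int C1,C2]  r_C1² − 16r_C1 + 247/4 = 0  ⇒  r_C1 = 13/2 or 19/2
2. given r_C1 > 161/22: keep 19/2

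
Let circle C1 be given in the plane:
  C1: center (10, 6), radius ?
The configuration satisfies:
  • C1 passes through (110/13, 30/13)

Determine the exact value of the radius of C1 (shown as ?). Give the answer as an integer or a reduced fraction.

1. [C1∋P]  r_C1² − 16 = 0  ⇒  r_C1 = 4 (r>0 drops 1)

4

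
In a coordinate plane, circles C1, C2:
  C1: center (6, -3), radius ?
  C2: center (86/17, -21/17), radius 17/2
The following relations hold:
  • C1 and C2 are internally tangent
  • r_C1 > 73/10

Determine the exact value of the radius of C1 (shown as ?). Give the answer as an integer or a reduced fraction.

21/2

1. [int C1,C2]  r_C1² − 17r_C1 + 273/4 = 0  ⇒  r_C1 = 13/2 or 21/2
2. given r_C1 > 73/10: keep 21/2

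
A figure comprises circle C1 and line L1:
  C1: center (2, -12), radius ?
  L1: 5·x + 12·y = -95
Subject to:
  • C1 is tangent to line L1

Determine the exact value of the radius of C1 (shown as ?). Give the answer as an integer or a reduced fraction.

3

1. [C1‖L1]  r_C1² − 9 = 0  ⇒  r_C1 = 3 (r>0 drops 1)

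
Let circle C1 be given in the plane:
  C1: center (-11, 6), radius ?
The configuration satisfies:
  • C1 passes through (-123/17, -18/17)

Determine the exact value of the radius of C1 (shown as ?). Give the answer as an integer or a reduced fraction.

8

1. [C1∋P]  r_C1² − 64 = 0  ⇒  r_C1 = 8 (r>0 drops 1)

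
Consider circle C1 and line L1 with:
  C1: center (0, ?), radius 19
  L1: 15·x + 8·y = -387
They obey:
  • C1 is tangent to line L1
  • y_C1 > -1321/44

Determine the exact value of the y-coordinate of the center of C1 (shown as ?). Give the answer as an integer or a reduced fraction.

-8

1. [C1‖L1]  y_C1² + (387/4)y_C1 + 710 = 0  ⇒  y_C1 = -355/4 or -8
2. given y_C1 > -1321/44: keep -8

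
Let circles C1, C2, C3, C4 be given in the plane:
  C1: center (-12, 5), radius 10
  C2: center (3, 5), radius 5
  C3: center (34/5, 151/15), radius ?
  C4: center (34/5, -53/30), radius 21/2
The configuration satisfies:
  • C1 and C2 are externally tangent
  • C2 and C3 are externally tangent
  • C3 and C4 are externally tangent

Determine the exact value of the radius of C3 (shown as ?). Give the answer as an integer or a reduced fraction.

1. [ext C2·C3]  r_C3² + 10r_C3 − 136/9 = 0  ⇒  r_C3 = 4/3 (r>0 drops 1)
2. [ext C3·C4]  r_C3² + 21r_C3 − 268/9 = 0  ⇒  r_C3 = 4/3 (r>0 drops 1)

4/3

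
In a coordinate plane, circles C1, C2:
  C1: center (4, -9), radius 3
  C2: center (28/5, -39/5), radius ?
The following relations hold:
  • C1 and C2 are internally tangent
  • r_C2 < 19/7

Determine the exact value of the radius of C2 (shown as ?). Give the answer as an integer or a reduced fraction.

1. [int C1,C2]  r_C2² − 6r_C2 + 5 = 0  ⇒  r_C2 = 1 or 5
2. given r_C2 < 19/7: keep 1

1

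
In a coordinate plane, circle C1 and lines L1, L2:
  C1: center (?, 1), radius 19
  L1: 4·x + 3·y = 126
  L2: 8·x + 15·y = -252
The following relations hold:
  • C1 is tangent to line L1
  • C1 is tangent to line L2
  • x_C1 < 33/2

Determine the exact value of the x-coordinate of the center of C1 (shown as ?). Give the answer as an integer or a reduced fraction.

1. [C1‖L1]  x_C1² − (123/2)x_C1 + 763/2 = 0  ⇒  x_C1 = 7 or 109/2
2. [C1‖L2]  x_C1² + (267/4)x_C1 − 2065/4 = 0  ⇒  x_C1 = -295/4 or 7

7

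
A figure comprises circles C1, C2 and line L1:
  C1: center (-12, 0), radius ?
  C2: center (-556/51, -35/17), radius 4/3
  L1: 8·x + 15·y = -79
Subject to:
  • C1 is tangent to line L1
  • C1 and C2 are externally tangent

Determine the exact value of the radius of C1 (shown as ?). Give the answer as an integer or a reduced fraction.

1. [C1‖L1]  r_C1² − 1 = 0  ⇒  r_C1 = 1 (r>0 drops 1)
2. [ext C1·C2]  r_C1² + (8/3)r_C1 − 11/3 = 0  ⇒  r_C1 = 1 (r>0 drops 1)

1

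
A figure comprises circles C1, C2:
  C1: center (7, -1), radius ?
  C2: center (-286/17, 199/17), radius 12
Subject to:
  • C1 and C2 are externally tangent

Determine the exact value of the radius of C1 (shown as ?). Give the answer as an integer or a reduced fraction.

15

1. [ext C1·C2]  r_C1² + 24r_C1 − 585 = 0  ⇒  r_C1 = 15 (r>0 drops 1)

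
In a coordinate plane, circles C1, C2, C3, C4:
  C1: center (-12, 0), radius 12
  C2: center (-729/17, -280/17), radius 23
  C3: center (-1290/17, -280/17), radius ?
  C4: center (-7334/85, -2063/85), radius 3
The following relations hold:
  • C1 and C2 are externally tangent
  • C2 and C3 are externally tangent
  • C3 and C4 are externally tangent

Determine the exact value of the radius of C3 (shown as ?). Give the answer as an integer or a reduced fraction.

1. [ext C2·C3]  r_C3² + 46r_C3 − 560 = 0  ⇒  r_C3 = 10 (r>0 drops 1)
2. [ext C3·C4]  r_C3² + 6r_C3 − 160 = 0  ⇒  r_C3 = 10 (r>0 drops 1)

10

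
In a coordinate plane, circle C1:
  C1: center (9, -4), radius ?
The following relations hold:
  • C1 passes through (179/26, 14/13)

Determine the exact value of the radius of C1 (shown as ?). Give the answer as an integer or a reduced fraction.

1. [C1∋P]  r_C1² − 121/4 = 0  ⇒  r_C1 = 11/2 (r>0 drops 1)

11/2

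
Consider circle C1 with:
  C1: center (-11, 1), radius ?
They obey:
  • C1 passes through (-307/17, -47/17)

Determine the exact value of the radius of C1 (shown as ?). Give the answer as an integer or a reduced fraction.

8

1. [C1∋P]  r_C1² − 64 = 0  ⇒  r_C1 = 8 (r>0 drops 1)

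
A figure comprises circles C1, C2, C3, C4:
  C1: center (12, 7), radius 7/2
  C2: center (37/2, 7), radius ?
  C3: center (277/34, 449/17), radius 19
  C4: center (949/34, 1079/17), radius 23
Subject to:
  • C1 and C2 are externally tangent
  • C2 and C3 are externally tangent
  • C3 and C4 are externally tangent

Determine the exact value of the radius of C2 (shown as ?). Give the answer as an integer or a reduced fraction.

3

1. [ext C1·C2]  r_C2² + 7r_C2 − 30 = 0  ⇒  r_C2 = 3 (r>0 drops 1)
2. [ext C2·C3]  r_C2² + 38r_C2 − 123 = 0  ⇒  r_C2 = 3 (r>0 drops 1)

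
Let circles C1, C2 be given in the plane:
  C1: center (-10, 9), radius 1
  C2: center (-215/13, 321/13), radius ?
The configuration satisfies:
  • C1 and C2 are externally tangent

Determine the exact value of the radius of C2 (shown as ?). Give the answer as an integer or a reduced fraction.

16

1. [ext C1·C2]  r_C2² + 2r_C2 − 288 = 0  ⇒  r_C2 = 16 (r>0 drops 1)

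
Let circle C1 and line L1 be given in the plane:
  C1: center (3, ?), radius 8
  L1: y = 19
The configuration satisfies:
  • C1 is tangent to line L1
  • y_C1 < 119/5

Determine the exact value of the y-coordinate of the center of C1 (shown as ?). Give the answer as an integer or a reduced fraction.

11

1. [C1‖L1]  y_C1² − 38y_C1 + 297 = 0  ⇒  y_C1 = 11 or 27
2. given y_C1 < 119/5: keep 11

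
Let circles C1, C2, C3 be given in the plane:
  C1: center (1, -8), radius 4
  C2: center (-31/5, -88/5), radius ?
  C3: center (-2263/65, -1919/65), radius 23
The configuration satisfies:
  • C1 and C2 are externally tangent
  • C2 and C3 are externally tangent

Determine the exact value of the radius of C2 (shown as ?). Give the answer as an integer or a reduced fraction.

8

1. [ext C1·C2]  r_C2² + 8r_C2 − 128 = 0  ⇒  r_C2 = 8 (r>0 drops 1)
2. [ext C2·C3]  r_C2² + 46r_C2 − 432 = 0  ⇒  r_C2 = 8 (r>0 drops 1)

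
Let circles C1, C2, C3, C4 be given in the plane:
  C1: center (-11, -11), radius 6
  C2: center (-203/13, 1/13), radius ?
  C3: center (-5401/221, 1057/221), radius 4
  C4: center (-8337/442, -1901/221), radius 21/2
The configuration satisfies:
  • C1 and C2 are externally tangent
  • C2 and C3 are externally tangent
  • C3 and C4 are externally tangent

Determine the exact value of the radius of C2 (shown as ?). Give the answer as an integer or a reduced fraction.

1. [ext C1·C2]  r_C2² + 12r_C2 − 108 = 0  ⇒  r_C2 = 6 (r>0 drops 1)
2. [ext C2·C3]  r_C2² + 8r_C2 − 84 = 0  ⇒  r_C2 = 6 (r>0 drops 1)

6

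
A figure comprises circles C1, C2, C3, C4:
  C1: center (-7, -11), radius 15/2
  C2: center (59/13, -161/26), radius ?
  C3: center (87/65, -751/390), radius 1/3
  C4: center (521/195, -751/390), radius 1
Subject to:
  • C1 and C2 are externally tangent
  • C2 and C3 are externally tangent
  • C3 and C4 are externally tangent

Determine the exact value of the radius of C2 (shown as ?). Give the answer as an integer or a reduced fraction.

5

1. [ext C1·C2]  r_C2² + 15r_C2 − 100 = 0  ⇒  r_C2 = 5 (r>0 drops 1)
2. [ext C2·C3]  r_C2² + (2/3)r_C2 − 85/3 = 0  ⇒  r_C2 = 5 (r>0 drops 1)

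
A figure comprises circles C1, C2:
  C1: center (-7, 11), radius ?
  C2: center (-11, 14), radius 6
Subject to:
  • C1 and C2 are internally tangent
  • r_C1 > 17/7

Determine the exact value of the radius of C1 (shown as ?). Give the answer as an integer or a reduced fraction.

1. [int C1,C2]  r_C1² − 12r_C1 + 11 = 0  ⇒  r_C1 = 1 or 11
2. given r_C1 > 17/7: keep 11

11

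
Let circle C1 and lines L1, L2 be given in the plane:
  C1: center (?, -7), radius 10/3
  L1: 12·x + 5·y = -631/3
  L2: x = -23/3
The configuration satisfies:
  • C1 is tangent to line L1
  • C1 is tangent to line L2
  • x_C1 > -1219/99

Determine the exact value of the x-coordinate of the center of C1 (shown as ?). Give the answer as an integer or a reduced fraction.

-11

1. [C1‖L1]  x_C1² + (263/9)x_C1 + 1804/9 = 0  ⇒  x_C1 = -164/9 or -11
2. [C1‖L2]  x_C1² + (46/3)x_C1 + 143/3 = 0  ⇒  x_C1 = -11 or -13/3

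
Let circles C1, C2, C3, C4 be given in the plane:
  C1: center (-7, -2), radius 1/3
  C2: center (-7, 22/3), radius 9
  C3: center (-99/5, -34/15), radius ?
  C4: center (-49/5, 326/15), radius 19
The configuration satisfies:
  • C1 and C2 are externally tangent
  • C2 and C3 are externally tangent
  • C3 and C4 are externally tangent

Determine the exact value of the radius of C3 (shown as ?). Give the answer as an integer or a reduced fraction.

1. [ext C2·C3]  r_C3² + 18r_C3 − 175 = 0  ⇒  r_C3 = 7 (r>0 drops 1)
2. [ext C3·C4]  r_C3² + 38r_C3 − 315 = 0  ⇒  r_C3 = 7 (r>0 drops 1)

7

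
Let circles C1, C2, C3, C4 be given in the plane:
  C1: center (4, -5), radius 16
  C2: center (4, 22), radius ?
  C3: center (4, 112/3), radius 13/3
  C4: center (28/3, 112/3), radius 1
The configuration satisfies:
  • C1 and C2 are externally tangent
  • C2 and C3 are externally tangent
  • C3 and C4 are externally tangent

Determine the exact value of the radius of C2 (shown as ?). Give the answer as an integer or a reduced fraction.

1. [ext C1·C2]  r_C2² + 32r_C2 − 473 = 0  ⇒  r_C2 = 11 (r>0 drops 1)
2. [ext C2·C3]  r_C2² + (26/3)r_C2 − 649/3 = 0  ⇒  r_C2 = 11 (r>0 drops 1)

11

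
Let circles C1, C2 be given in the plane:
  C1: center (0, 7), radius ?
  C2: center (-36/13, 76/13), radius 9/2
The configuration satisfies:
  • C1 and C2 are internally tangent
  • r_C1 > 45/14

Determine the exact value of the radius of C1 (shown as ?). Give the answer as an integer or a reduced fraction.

15/2

1. [int C1,C2]  r_C1² − 9r_C1 + 45/4 = 0  ⇒  r_C1 = 3/2 or 15/2
2. given r_C1 > 45/14: keep 15/2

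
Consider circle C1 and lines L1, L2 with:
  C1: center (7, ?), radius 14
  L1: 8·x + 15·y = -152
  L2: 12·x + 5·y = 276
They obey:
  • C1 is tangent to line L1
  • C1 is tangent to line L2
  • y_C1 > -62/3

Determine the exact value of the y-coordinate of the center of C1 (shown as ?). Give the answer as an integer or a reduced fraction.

2

1. [C1‖L1]  y_C1² + (416/15)y_C1 − 892/15 = 0  ⇒  y_C1 = -446/15 or 2
2. [C1‖L2]  y_C1² − (384/5)y_C1 + 748/5 = 0  ⇒  y_C1 = 2 or 374/5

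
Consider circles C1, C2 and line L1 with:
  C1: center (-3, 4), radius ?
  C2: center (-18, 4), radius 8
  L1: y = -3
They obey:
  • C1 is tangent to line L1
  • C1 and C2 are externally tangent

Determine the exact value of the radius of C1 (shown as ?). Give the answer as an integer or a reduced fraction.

7

1. [C1‖L1]  r_C1² − 49 = 0  ⇒  r_C1 = 7 (r>0 drops 1)
2. [ext C1·C2]  r_C1² + 16r_C1 − 161 = 0  ⇒  r_C1 = 7 (r>0 drops 1)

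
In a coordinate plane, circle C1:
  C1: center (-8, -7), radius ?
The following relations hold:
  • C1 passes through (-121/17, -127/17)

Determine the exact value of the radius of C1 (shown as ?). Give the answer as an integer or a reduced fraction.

1. [C1∋P]  r_C1² − 1 = 0  ⇒  r_C1 = 1 (r>0 drops 1)

1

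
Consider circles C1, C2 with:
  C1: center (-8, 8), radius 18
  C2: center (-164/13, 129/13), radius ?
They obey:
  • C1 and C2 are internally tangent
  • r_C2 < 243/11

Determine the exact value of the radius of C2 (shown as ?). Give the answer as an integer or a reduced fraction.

13

1. [int C1,C2]  r_C2² − 36r_C2 + 299 = 0  ⇒  r_C2 = 13 or 23
2. given r_C2 < 243/11: keep 13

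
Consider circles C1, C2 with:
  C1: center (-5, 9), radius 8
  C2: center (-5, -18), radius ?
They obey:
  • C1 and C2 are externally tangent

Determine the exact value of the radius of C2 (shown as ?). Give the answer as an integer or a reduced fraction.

19

1. [ext C1·C2]  r_C2² + 16r_C2 − 665 = 0  ⇒  r_C2 = 19 (r>0 drops 1)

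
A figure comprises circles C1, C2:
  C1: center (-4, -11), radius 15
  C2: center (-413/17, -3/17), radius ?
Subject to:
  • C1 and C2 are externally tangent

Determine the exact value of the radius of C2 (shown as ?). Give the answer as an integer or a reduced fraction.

8

1. [ext C1·C2]  r_C2² + 30r_C2 − 304 = 0  ⇒  r_C2 = 8 (r>0 drops 1)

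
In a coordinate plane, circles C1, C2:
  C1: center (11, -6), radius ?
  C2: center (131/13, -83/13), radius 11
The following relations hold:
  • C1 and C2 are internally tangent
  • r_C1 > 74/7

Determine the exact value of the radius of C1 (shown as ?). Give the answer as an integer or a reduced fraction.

12

1. [int C1,C2]  r_C1² − 22r_C1 + 120 = 0  ⇒  r_C1 = 10 or 12
2. given r_C1 > 74/7: keep 12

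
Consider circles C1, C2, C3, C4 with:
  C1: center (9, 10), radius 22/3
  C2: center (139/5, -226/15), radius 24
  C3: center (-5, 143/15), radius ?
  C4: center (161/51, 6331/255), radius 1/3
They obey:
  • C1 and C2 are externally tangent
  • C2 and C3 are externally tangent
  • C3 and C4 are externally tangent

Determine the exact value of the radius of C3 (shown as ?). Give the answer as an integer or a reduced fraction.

17

1. [ext C2·C3]  r_C3² + 48r_C3 − 1105 = 0  ⇒  r_C3 = 17 (r>0 drops 1)
2. [ext C3·C4]  r_C3² + (2/3)r_C3 − 901/3 = 0  ⇒  r_C3 = 17 (r>0 drops 1)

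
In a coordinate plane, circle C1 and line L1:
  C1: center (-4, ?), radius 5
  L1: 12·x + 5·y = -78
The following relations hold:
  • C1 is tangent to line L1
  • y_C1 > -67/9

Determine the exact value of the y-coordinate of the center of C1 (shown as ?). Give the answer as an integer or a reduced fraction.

1. [C1‖L1]  y_C1² + 12y_C1 − 133 = 0  ⇒  y_C1 = -19 or 7
2. given y_C1 > -67/9: keep 7

7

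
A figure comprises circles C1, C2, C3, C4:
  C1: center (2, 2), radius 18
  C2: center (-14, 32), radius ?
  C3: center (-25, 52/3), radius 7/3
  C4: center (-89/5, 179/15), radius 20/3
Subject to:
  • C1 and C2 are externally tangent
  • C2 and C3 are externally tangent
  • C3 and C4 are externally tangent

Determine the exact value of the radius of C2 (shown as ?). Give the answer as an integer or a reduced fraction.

1. [ext C1·C2]  r_C2² + 36r_C2 − 832 = 0  ⇒  r_C2 = 16 (r>0 drops 1)
2. [ext C2·C3]  r_C2² + (14/3)r_C2 − 992/3 = 0  ⇒  r_C2 = 16 (r>0 drops 1)

16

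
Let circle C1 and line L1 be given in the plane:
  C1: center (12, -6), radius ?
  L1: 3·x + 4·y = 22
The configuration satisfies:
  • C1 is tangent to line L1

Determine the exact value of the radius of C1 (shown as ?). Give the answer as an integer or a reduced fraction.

1. [C1‖L1]  r_C1² − 4 = 0  ⇒  r_C1 = 2 (r>0 drops 1)

2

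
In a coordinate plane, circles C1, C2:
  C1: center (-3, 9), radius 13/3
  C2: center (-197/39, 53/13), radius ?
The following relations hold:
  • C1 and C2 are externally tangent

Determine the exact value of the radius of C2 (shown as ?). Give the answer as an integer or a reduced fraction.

1

1. [ext C1·C2]  r_C2² + (26/3)r_C2 − 29/3 = 0  ⇒  r_C2 = 1 (r>0 drops 1)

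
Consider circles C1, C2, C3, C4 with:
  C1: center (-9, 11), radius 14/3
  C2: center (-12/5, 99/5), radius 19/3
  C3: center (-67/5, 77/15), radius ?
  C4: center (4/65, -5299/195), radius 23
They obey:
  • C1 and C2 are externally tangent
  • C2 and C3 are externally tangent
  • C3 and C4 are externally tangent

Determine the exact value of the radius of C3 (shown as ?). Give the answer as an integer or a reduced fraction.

12

1. [ext C2·C3]  r_C3² + (38/3)r_C3 − 296 = 0  ⇒  r_C3 = 12 (r>0 drops 1)
2. [ext C3·C4]  r_C3² + 46r_C3 − 696 = 0  ⇒  r_C3 = 12 (r>0 drops 1)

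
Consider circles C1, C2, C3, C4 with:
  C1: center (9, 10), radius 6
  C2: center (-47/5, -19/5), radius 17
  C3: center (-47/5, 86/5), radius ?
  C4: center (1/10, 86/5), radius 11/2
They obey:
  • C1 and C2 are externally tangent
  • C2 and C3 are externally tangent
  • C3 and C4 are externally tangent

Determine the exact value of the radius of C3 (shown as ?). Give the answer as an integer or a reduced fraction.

1. [ext C2·C3]  r_C3² + 34r_C3 − 152 = 0  ⇒  r_C3 = 4 (r>0 drops 1)
2. [ext C3·C4]  r_C3² + 11r_C3 − 60 = 0  ⇒  r_C3 = 4 (r>0 drops 1)

4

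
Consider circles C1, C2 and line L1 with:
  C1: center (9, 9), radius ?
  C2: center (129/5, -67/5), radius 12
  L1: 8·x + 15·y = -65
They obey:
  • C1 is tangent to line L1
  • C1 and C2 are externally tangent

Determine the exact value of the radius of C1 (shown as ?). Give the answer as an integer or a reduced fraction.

1. [C1‖L1]  r_C1² − 256 = 0  ⇒  r_C1 = 16 (r>0 drops 1)
2. [ext C1·C2]  r_C1² + 24r_C1 − 640 = 0  ⇒  r_C1 = 16 (r>0 drops 1)

16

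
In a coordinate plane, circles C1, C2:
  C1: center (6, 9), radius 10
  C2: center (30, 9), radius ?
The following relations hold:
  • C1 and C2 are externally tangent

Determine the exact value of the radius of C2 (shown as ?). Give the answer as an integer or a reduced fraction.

1. [ext C1·C2]  r_C2² + 20r_C2 − 476 = 0  ⇒  r_C2 = 14 (r>0 drops 1)

14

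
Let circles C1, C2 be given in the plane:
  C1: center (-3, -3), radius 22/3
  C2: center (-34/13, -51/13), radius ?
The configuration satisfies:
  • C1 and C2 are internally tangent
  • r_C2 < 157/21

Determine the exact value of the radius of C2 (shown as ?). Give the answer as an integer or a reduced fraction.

1. [int C1,C2]  r_C2² − (44/3)r_C2 + 475/9 = 0  ⇒  r_C2 = 19/3 or 25/3
2. given r_C2 < 157/21: keep 19/3

19/3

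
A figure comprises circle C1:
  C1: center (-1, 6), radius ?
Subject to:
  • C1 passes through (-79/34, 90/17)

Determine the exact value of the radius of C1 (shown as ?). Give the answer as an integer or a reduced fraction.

1. [C1∋P]  r_C1² − 9/4 = 0  ⇒  r_C1 = 3/2 (r>0 drops 1)

3/2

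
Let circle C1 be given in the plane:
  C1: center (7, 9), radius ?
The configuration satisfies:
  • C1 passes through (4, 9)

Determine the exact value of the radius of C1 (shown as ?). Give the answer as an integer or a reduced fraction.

3

1. [C1∋P]  r_C1² − 9 = 0  ⇒  r_C1 = 3 (r>0 drops 1)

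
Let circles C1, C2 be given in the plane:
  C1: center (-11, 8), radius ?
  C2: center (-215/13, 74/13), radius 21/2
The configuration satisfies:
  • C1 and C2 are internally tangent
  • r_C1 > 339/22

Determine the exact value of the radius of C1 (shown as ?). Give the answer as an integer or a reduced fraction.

1. [int C1,C2]  r_C1² − 21r_C1 + 297/4 = 0  ⇒  r_C1 = 9/2 or 33/2
2. given r_C1 > 339/22: keep 33/2

33/2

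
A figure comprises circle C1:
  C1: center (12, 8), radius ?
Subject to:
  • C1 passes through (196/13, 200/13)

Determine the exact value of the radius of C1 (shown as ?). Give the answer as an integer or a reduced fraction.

8

1. [C1∋P]  r_C1² − 64 = 0  ⇒  r_C1 = 8 (r>0 drops 1)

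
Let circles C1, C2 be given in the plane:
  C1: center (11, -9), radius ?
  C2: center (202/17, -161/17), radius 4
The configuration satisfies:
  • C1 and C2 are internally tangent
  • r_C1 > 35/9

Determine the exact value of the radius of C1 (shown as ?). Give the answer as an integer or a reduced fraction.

5

1. [int C1,C2]  r_C1² − 8r_C1 + 15 = 0  ⇒  r_C1 = 3 or 5
2. given r_C1 > 35/9: keep 5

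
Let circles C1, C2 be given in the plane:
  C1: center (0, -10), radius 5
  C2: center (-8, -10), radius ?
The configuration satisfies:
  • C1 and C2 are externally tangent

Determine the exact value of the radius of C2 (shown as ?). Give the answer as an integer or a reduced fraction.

3

1. [ext C1·C2]  r_C2² + 10r_C2 − 39 = 0  ⇒  r_C2 = 3 (r>0 drops 1)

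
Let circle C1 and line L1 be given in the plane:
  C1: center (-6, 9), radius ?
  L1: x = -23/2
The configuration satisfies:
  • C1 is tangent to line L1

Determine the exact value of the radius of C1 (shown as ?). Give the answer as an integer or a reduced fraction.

1. [C1‖L1]  r_C1² − 121/4 = 0  ⇒  r_C1 = 11/2 (r>0 drops 1)

11/2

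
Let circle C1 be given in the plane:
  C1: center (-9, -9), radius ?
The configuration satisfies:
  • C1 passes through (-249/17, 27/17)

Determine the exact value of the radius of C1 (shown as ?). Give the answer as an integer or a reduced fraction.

12

1. [C1∋P]  r_C1² − 144 = 0  ⇒  r_C1 = 12 (r>0 drops 1)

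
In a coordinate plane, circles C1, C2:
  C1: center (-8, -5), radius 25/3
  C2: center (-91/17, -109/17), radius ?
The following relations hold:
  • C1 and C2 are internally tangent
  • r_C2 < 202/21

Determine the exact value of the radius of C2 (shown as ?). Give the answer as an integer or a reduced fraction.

16/3

1. [int C1,C2]  r_C2² − (50/3)r_C2 + 544/9 = 0  ⇒  r_C2 = 16/3 or 34/3
2. given r_C2 < 202/21: keep 16/3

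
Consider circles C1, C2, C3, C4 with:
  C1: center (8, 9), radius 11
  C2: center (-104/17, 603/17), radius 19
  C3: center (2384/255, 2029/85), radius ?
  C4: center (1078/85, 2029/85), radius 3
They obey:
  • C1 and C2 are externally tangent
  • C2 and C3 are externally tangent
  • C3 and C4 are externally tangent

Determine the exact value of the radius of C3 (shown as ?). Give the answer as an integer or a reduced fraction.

1. [ext C2·C3]  r_C3² + 38r_C3 − 115/9 = 0  ⇒  r_C3 = 1/3 (r>0 drops 1)
2. [ext C3·C4]  r_C3² + 6r_C3 − 19/9 = 0  ⇒  r_C3 = 1/3 (r>0 drops 1)

1/3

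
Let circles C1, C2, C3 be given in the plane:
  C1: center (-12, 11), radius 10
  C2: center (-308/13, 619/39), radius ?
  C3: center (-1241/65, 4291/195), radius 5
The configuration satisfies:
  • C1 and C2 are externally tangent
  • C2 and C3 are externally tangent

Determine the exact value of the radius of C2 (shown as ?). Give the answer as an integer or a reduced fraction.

8/3

1. [ext C1·C2]  r_C2² + 20r_C2 − 544/9 = 0  ⇒  r_C2 = 8/3 (r>0 drops 1)
2. [ext C2·C3]  r_C2² + 10r_C2 − 304/9 = 0  ⇒  r_C2 = 8/3 (r>0 drops 1)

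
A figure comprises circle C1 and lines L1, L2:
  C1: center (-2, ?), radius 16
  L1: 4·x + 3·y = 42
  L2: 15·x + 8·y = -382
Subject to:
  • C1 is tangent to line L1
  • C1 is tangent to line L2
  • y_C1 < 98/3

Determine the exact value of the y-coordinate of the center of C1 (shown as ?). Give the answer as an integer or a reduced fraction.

1. [C1‖L1]  y_C1² − (100/3)y_C1 − 1300/3 = 0  ⇒  y_C1 = -10 or 130/3
2. [C1‖L2]  y_C1² + 88y_C1 + 780 = 0  ⇒  y_C1 = -78 or -10

-10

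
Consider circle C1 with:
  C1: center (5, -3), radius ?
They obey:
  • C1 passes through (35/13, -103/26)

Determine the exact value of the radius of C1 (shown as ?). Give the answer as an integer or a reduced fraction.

1. [C1∋P]  r_C1² − 25/4 = 0  ⇒  r_C1 = 5/2 (r>0 drops 1)

5/2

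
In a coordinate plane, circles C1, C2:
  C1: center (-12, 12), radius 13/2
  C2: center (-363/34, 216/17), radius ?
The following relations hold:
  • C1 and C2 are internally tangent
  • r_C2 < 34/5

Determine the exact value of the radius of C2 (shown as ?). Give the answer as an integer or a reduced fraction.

5

1. [int C1,C2]  r_C2² − 13r_C2 + 40 = 0  ⇒  r_C2 = 5 or 8
2. given r_C2 < 34/5: keep 5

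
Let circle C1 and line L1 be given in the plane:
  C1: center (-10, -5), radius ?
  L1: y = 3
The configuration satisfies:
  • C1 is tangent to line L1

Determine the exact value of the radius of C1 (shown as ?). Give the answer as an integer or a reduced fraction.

8

1. [C1‖L1]  r_C1² − 64 = 0  ⇒  r_C1 = 8 (r>0 drops 1)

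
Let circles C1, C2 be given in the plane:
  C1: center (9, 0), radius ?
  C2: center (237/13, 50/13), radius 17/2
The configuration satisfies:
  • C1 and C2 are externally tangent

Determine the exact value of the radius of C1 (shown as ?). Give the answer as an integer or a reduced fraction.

3/2

1. [ext C1·C2]  r_C1² + 17r_C1 − 111/4 = 0  ⇒  r_C1 = 3/2 (r>0 drops 1)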